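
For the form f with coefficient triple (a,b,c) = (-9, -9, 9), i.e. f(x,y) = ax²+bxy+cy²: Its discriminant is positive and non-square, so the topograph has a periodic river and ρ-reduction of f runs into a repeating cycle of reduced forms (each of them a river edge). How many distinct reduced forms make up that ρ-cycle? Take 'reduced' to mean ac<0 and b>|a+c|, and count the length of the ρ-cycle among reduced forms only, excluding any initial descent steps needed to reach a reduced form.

D = 405, ⌊√D⌋ = 20
descent: ρ → (9,9,-9)  [lands on river]
river: ρ → (-9,9,9)
ρ-cycle length = 2 (tail of 1 descent step not counted)

2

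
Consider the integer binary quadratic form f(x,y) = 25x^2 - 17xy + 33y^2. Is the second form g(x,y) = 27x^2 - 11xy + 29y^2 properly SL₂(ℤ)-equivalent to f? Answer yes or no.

D₁ = -3011, D₂ = -3011
f: reduced (well bottom): (25,-17,33) with a≤c, −a<b≤a
g: reduced (well bottom): (27,-11,29) with a≤c, −a<b≤a
reduced forms (25, -17, 33) vs (27, -11, 29) ⇒ inequivalent

no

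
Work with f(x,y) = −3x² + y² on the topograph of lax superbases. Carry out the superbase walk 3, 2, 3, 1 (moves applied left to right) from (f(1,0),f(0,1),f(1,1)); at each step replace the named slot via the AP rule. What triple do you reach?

start (-3,1,-2) = (f(1,0),f(0,1),f(1,1))
replace slot 3: 2·((-3)+1) − (-2) = -2 → (-3,1,-2)
replace slot 2: 2·((-3)+(-2)) − 1 = -11 → (-3,-11,-2)
replace slot 3: 2·((-3)+(-11)) − (-2) = -26 → (-3,-11,-26)
replace slot 1: 2·((-11)+(-26)) − (-3) = -71 → (-71,-11,-26)

-71,-11,-26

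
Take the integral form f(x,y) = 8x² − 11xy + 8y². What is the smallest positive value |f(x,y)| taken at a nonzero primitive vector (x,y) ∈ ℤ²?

translate: b→5 (≡-11 mod 16), so (8,-11,8)→(8,5,5)
flip: (8,5,5)→(5,-5,8)
translate: b→5 (≡-5 mod 10), so (5,-5,8)→(5,5,8)
reduced (well bottom): (5,5,8) with a≤c, −a<b≤a
well minimum = a = 5

5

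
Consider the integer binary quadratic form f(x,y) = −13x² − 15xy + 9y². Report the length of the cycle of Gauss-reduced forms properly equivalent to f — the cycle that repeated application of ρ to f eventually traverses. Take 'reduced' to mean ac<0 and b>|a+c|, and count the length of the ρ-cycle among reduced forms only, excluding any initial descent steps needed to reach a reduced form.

D = 693, ⌊√D⌋ = 26
descent: ρ → (9,15,-13)  [lands on river]
river: ρ → (-13,11,11)
river: ρ → (11,11,-13)
river: ρ → (-13,15,9)
river: ρ → (9,21,-7)
river: ρ → (-7,21,9)
ρ-cycle length = 6 (tail of 1 descent step not counted)

6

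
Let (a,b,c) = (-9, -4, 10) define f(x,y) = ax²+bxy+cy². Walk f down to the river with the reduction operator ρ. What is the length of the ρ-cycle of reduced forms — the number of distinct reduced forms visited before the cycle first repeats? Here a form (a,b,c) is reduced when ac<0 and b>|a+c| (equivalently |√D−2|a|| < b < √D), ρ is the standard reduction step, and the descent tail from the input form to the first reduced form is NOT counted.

D = 376, ⌊√D⌋ = 19
descent: ρ → (10,4,-9)  [lands on river]
river: ρ → (-9,14,5)
river: ρ → (5,16,-6)
river: ρ → (-6,8,13)
river: ρ → (13,18,-1)
river: ρ → (-1,18,13)
river: ρ → (13,8,-6)
river: ρ → (-6,16,5)
river: ρ → (5,14,-9)
river: ρ → (-9,4,10)
river: ρ → (10,16,-3)
river: ρ → (-3,14,15)
river: ρ → (15,16,-2)
river: ρ → (-2,16,15)
river: ρ → (15,14,-3)
river: ρ → (-3,16,10)
ρ-cycle length = 16 (tail of 1 descent step not counted)

16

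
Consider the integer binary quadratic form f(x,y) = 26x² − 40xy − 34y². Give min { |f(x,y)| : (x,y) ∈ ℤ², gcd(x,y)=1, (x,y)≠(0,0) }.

descent: ρ → (-34,40,26)  [lands on river]
river: ρ → (26,64,-10)
river: ρ → (-10,56,50)
river: ρ → (50,44,-16)
river: ρ → (-16,52,38)
river: ρ → (38,24,-30)
river: ρ → (-30,36,32)
river: ρ → (32,28,-34)
closes: descent 1, river 8
min |a| on river = 10

10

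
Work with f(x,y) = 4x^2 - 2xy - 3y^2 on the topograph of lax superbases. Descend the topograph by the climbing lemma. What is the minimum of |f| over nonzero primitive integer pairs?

descent: ρ → (-3,2,4)  [lands on river]
river: ρ → (4,6,-1)
river: ρ → (-1,6,4)
river: ρ → (4,2,-3)
river: ρ → (-3,4,3)
river: ρ → (3,2,-4)
river: ρ → (-4,6,1)
river: ρ → (1,6,-4)
river: ρ → (-4,2,3)
river: ρ → (3,4,-3)
closes: descent 1, river 10
min |a| on river = 1

1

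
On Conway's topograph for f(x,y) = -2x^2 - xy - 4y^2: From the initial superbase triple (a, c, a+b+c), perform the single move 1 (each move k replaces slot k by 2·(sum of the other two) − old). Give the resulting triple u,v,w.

start (-2,-4,-7) = (f(1,0),f(0,1),f(1,1))
replace slot 1: 2·((-4)+(-7)) − (-2) = -20 → (-20,-4,-7)

-20,-4,-7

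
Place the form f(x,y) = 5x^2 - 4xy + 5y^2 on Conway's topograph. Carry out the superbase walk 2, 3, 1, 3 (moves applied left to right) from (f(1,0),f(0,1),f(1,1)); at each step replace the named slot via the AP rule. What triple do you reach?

start (5,5,6) = (f(1,0),f(0,1),f(1,1))
replace slot 2: 2·(5+6) − 5 = 17 → (5,17,6)
replace slot 3: 2·(5+17) − 6 = 38 → (5,17,38)
replace slot 1: 2·(17+38) − 5 = 105 → (105,17,38)
replace slot 3: 2·(105+17) − 38 = 206 → (105,17,206)

105,17,206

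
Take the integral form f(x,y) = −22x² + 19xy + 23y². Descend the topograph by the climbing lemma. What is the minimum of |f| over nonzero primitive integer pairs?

river: ρ → (23,27,-18)
river: ρ → (-18,45,5)
river: ρ → (5,45,-18)
river: ρ → (-18,27,23)
river: ρ → (23,19,-22)
river: ρ → (-22,25,20)
river: ρ → (20,15,-27)
river: ρ → (-27,39,8)
river: ρ → (8,41,-22)
river: ρ → (-22,47,2)
river: ρ → (2,45,-45)
river: ρ → (-45,45,2)
river: ρ → (2,47,-22)
river: ρ → (-22,41,8)
river: ρ → (8,39,-27)
river: ρ → (-27,15,20)
river: ρ → (20,25,-22)
river: ρ → (-22,19,23)
closes: descent 0, river 18
min |a| on river = 2

2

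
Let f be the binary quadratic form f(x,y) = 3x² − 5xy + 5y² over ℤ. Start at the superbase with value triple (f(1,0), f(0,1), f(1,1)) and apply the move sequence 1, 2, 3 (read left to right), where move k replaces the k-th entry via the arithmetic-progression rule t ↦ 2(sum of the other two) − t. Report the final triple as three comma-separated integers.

start (3,5,3) = (f(1,0),f(0,1),f(1,1))
replace slot 1: 2·(5+3) − 3 = 13 → (13,5,3)
replace slot 2: 2·(13+3) − 5 = 27 → (13,27,3)
replace slot 3: 2·(13+27) − 3 = 77 → (13,27,77)

13,27,77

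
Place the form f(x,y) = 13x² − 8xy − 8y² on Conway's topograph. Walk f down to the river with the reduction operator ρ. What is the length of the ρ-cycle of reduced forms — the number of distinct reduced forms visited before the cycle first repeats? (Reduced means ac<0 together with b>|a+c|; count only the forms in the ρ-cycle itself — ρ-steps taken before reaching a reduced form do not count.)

D = 480, ⌊√D⌋ = 21
descent: ρ → (-8,8,13)  [lands on river]
river: ρ → (13,18,-3)
river: ρ → (-3,18,13)
river: ρ → (13,8,-8)
ρ-cycle length = 4 (tail of 1 descent step not counted)

4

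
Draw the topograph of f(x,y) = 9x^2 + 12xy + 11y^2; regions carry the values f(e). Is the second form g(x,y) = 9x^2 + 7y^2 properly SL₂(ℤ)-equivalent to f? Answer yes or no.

D₁ = -252, D₂ = -252
f: translate: b→-6 (≡12 mod 18), so (9,12,11)→(9,-6,8)
f: flip: (9,-6,8)→(8,6,9)
f: reduced (well bottom): (8,6,9) with a≤c, −a<b≤a
g: flip: (9,0,7)→(7,0,9)
g: reduced (well bottom): (7,0,9) with a≤c, −a<b≤a
reduced forms (8, 6, 9) vs (7, 0, 9) ⇒ inequivalent

no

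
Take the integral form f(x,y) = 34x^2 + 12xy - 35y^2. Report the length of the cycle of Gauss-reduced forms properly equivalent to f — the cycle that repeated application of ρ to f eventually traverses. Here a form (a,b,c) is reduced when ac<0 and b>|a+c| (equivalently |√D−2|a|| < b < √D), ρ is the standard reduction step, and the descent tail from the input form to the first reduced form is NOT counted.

D = 4904, ⌊√D⌋ = 70
river: ρ → (-35,58,11)
river: ρ → (11,52,-50)
river: ρ → (-50,48,13)
river: ρ → (13,56,-34)
river: ρ → (-34,12,35)
river: ρ → (35,58,-11)
river: ρ → (-11,52,50)
river: ρ → (50,48,-13)
river: ρ → (-13,56,34)
river: ρ → (34,12,-35)
ρ-cycle length = 10 (tail of 0 descent steps not counted)

10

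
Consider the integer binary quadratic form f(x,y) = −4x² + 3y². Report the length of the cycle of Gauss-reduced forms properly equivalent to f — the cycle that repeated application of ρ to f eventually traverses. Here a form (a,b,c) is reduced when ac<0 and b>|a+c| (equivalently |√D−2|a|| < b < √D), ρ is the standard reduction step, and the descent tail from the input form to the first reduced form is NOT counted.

D = 48, ⌊√D⌋ = 6
descent: ρ → (3,6,-1)  [lands on river]
river: ρ → (-1,6,3)
ρ-cycle length = 2 (tail of 1 descent step not counted)

2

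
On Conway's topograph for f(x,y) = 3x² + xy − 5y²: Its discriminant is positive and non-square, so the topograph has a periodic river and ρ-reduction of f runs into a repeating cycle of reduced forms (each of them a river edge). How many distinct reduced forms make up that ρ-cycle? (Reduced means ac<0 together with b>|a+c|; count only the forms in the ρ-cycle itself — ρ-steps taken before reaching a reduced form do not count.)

D = 61, ⌊√D⌋ = 7
descent: ρ → (-5,-1,3)
descent: ρ → (3,7,-1)  [lands on river]
river: ρ → (-1,7,3)
river: ρ → (3,5,-3)
river: ρ → (-3,7,1)
river: ρ → (1,7,-3)
river: ρ → (-3,5,3)
ρ-cycle length = 6 (tail of 2 descent steps not counted)

6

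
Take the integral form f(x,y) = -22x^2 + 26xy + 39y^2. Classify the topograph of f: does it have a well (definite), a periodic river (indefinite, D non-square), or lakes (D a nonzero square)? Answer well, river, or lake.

D = b²−4ac = 26² − 4·(-22)·39 = 4108
D > 0 non-square ⇒ indefinite ⇒ periodic river

river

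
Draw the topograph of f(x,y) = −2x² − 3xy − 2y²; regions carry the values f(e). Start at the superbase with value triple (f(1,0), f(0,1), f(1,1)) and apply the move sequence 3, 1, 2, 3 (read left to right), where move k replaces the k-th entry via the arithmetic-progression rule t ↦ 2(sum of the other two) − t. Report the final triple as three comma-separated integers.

start (-2,-2,-7) = (f(1,0),f(0,1),f(1,1))
replace slot 3: 2·((-2)+(-2)) − (-7) = -1 → (-2,-2,-1)
replace slot 1: 2·((-2)+(-1)) − (-2) = -4 → (-4,-2,-1)
replace slot 2: 2·((-4)+(-1)) − (-2) = -8 → (-4,-8,-1)
replace slot 3: 2·((-4)+(-8)) − (-1) = -23 → (-4,-8,-23)

-4,-8,-23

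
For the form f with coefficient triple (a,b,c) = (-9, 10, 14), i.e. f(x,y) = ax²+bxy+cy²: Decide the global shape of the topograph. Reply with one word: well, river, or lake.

D = b²−4ac = 10² − 4·(-9)·14 = 604
D > 0 non-square ⇒ indefinite ⇒ periodic river

river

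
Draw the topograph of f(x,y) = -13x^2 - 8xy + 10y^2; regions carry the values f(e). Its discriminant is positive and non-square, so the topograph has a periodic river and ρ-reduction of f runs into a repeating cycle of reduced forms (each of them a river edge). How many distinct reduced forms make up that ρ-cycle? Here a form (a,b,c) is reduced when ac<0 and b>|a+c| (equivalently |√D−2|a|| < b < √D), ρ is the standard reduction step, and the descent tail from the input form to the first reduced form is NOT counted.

D = 584, ⌊√D⌋ = 24
descent: ρ → (10,8,-13)  [lands on river]
river: ρ → (-13,18,5)
river: ρ → (5,22,-5)
river: ρ → (-5,18,13)
river: ρ → (13,8,-10)
river: ρ → (-10,12,11)
river: ρ → (11,10,-11)
river: ρ → (-11,12,10)
ρ-cycle length = 8 (tail of 1 descent step not counted)

8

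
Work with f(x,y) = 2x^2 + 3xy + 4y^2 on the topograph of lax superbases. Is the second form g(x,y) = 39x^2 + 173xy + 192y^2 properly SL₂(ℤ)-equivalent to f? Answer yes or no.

D₁ = -23, D₂ = -23
f: translate: b→-1 (≡3 mod 4), so (2,3,4)→(2,-1,3)
f: reduced (well bottom): (2,-1,3) with a≤c, −a<b≤a
g: translate: b→17 (≡173 mod 78), so (39,173,192)→(39,17,2)
g: flip: (39,17,2)→(2,-17,39)
g: translate: b→-1 (≡-17 mod 4), so (2,-17,39)→(2,-1,3)
g: reduced (well bottom): (2,-1,3) with a≤c, −a<b≤a
reduced forms (2, -1, 3) vs (2, -1, 3) ⇒ equivalent

yes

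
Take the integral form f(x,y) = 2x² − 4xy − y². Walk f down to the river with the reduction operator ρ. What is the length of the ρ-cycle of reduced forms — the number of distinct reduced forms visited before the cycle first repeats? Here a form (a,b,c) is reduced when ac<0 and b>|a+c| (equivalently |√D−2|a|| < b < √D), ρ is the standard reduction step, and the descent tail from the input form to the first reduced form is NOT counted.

D = 24, ⌊√D⌋ = 4
descent: ρ → (-1,4,2)  [lands on river]
river: ρ → (2,4,-1)
ρ-cycle length = 2 (tail of 1 descent step not counted)

2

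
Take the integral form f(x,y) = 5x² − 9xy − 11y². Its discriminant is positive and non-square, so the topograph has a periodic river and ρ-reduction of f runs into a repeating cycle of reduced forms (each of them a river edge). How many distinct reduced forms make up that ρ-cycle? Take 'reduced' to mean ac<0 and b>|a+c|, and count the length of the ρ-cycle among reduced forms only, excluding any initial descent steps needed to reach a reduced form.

D = 301, ⌊√D⌋ = 17
descent: ρ → (-11,9,5)  [lands on river]
river: ρ → (5,11,-9)
river: ρ → (-9,7,7)
river: ρ → (7,7,-9)
river: ρ → (-9,11,5)
river: ρ → (5,9,-11)
river: ρ → (-11,13,3)
river: ρ → (3,17,-1)
river: ρ → (-1,17,3)
river: ρ → (3,13,-11)
ρ-cycle length = 10 (tail of 1 descent step not counted)

10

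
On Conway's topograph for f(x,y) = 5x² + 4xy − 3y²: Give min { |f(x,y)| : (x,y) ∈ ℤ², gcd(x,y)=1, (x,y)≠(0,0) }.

river: ρ → (-3,8,1)
river: ρ → (1,8,-3)
river: ρ → (-3,4,5)
river: ρ → (5,6,-2)
river: ρ → (-2,6,5)
river: ρ → (5,4,-3)
closes: descent 0, river 6
min |a| on river = 1

1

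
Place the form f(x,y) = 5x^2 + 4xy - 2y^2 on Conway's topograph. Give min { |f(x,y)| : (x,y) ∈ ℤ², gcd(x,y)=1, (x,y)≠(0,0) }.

river: ρ → (-2,4,5)
river: ρ → (5,6,-1)
river: ρ → (-1,6,5)
river: ρ → (5,4,-2)
closes: descent 0, river 4
min |a| on river = 1

1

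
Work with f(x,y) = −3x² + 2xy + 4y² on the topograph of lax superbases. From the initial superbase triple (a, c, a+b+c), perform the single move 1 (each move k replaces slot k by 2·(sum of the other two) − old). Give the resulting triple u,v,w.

start (-3,4,3) = (f(1,0),f(0,1),f(1,1))
replace slot 1: 2·(4+3) − (-3) = 17 → (17,4,3)

17,4,3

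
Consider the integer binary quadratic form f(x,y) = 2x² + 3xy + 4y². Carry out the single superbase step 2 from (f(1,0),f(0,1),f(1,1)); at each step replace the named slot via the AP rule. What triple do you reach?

start (2,4,9) = (f(1,0),f(0,1),f(1,1))
replace slot 2: 2·(2+9) − 4 = 18 → (2,18,9)

2,18,9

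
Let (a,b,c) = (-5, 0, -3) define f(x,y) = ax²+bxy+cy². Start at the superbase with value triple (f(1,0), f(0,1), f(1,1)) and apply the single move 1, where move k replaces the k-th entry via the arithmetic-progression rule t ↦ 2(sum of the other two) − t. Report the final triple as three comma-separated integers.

start (-5,-3,-8) = (f(1,0),f(0,1),f(1,1))
replace slot 1: 2·((-3)+(-8)) − (-5) = -17 → (-17,-3,-8)

-17,-3,-8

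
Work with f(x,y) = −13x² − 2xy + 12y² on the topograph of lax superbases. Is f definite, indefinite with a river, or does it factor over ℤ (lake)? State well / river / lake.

D = b²−4ac = (-2)² − 4·(-13)·12 = 628
D > 0 non-square ⇒ indefinite ⇒ periodic river

river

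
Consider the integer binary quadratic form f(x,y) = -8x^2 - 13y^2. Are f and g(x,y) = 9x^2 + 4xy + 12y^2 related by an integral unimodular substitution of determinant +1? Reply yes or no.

D₁ = -416, D₂ = -416
f is negative-definite; reduce −f:
−f: reduced (well bottom): (8,0,13) with a≤c, −a<b≤a
flip sign back: reduced form of f is (-8,0,-13)
g: reduced (well bottom): (9,4,12) with a≤c, −a<b≤a
reduced forms (-8, 0, -13) vs (9, 4, 12) ⇒ inequivalent

no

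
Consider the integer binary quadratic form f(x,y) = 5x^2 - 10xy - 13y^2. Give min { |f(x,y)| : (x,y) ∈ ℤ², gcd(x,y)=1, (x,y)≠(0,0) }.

descent: ρ → (-13,10,5)  [lands on river]
river: ρ → (5,10,-13)
river: ρ → (-13,16,2)
river: ρ → (2,16,-13)
closes: descent 1, river 4
min |a| on river = 2

2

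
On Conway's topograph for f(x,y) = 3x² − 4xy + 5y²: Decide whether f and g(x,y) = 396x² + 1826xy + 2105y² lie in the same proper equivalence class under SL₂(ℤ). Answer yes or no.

D₁ = -44, D₂ = -44
f: translate: b→2 (≡-4 mod 6), so (3,-4,5)→(3,2,4)
f: reduced (well bottom): (3,2,4) with a≤c, −a<b≤a
g: translate: b→242 (≡1826 mod 792), so (396,1826,2105)→(396,242,37)
g: flip: (396,242,37)→(37,-242,396)
g: translate: b→-20 (≡-242 mod 74), so (37,-242,396)→(37,-20,3)
g: flip: (37,-20,3)→(3,20,37)
g: translate: b→2 (≡20 mod 6), so (3,20,37)→(3,2,4)
g: reduced (well bottom): (3,2,4) with a≤c, −a<b≤a
reduced forms (3, 2, 4) vs (3, 2, 4) ⇒ equivalent

yes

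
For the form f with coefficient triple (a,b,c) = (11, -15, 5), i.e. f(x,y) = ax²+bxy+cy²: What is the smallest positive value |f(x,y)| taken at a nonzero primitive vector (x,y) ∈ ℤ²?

descent: ρ → (5,5,1)
descent: ρ → (1,1,-1)  [lands on river]
river: ρ → (-1,1,1)
closes: descent 2, river 2
min |a| on river = 1

1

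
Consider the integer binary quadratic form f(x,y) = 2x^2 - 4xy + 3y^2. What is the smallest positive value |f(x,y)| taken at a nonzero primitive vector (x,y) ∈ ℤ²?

translate: b→0 (≡-4 mod 4), so (2,-4,3)→(2,0,1)
flip: (2,0,1)→(1,0,2)
reduced (well bottom): (1,0,2) with a≤c, −a<b≤a
well minimum = a = 1

1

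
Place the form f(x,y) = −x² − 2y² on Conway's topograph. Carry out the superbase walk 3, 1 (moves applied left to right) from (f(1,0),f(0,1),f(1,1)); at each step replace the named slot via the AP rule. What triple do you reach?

start (-1,-2,-3) = (f(1,0),f(0,1),f(1,1))
replace slot 3: 2·((-1)+(-2)) − (-3) = -3 → (-1,-2,-3)
replace slot 1: 2·((-2)+(-3)) − (-1) = -9 → (-9,-2,-3)

-9,-2,-3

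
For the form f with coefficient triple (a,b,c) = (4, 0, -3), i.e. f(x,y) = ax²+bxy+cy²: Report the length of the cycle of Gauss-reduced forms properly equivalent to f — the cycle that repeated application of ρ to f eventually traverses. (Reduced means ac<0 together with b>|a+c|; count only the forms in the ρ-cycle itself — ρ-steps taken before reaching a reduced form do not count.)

D = 48, ⌊√D⌋ = 6
descent: ρ → (-3,6,1)  [lands on river]
river: ρ → (1,6,-3)
ρ-cycle length = 2 (tail of 1 descent step not counted)

2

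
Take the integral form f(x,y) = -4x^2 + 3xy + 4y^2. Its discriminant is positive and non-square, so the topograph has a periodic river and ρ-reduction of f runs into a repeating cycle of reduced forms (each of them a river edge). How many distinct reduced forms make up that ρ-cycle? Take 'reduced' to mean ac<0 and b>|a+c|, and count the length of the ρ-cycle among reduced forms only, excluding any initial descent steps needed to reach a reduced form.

D = 73, ⌊√D⌋ = 8
river: ρ → (4,5,-3)
river: ρ → (-3,7,2)
river: ρ → (2,5,-6)
river: ρ → (-6,7,1)
river: ρ → (1,7,-6)
river: ρ → (-6,5,2)
river: ρ → (2,7,-3)
river: ρ → (-3,5,4)
river: ρ → (4,3,-4)
river: ρ → (-4,5,3)
river: ρ → (3,7,-2)
river: ρ → (-2,5,6)
river: ρ → (6,7,-1)
river: ρ → (-1,7,6)
river: ρ → (6,5,-2)
river: ρ → (-2,7,3)
river: ρ → (3,5,-4)
river: ρ → (-4,3,4)
ρ-cycle length = 18 (tail of 0 descent steps not counted)

18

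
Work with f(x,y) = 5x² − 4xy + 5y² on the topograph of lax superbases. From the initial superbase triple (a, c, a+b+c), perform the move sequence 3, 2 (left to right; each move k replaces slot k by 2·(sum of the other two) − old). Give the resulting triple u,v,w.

start (5,5,6) = (f(1,0),f(0,1),f(1,1))
replace slot 3: 2·(5+5) − 6 = 14 → (5,5,14)
replace slot 2: 2·(5+14) − 5 = 33 → (5,33,14)

5,33,14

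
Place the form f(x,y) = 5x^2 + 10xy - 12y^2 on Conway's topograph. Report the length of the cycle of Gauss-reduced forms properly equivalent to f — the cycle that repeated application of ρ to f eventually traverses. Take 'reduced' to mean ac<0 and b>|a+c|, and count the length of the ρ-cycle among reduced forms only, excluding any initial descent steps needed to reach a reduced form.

D = 340, ⌊√D⌋ = 18
river: ρ → (-12,14,3)
river: ρ → (3,16,-7)
river: ρ → (-7,12,7)
river: ρ → (7,16,-3)
river: ρ → (-3,14,12)
river: ρ → (12,10,-5)
river: ρ → (-5,10,12)
river: ρ → (12,14,-3)
river: ρ → (-3,16,7)
river: ρ → (7,12,-7)
river: ρ → (-7,16,3)
river: ρ → (3,14,-12)
river: ρ → (-12,10,5)
river: ρ → (5,10,-12)
ρ-cycle length = 14 (tail of 0 descent steps not counted)

14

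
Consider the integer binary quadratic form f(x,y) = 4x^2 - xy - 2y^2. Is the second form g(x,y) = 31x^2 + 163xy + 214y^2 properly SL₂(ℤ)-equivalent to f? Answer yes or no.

D₁ = 33, D₂ = 33
river cycle of f (length 4): (-2, 5, 1), (1, 5, -2), (-2, 3, 3), (3, 3, -2)
river cycle of g (length 4): (-2, 5, 1), (1, 5, -2), (-2, 3, 3), (3, 3, -2)
cycles coincide ⇒ equivalent

yes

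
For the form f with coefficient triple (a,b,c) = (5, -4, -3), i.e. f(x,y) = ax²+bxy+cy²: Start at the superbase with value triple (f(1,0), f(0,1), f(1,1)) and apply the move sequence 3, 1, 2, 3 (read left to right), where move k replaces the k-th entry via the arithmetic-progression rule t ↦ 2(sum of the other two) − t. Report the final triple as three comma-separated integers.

start (5,-3,-2) = (f(1,0),f(0,1),f(1,1))
replace slot 3: 2·(5+(-3)) − (-2) = 6 → (5,-3,6)
replace slot 1: 2·((-3)+6) − 5 = 1 → (1,-3,6)
replace slot 2: 2·(1+6) − (-3) = 17 → (1,17,6)
replace slot 3: 2·(1+17) − 6 = 30 → (1,17,30)

1,17,30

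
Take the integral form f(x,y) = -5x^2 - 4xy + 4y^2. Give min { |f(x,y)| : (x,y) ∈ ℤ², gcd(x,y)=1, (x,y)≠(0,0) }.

descent: ρ → (4,4,-5)  [lands on river]
river: ρ → (-5,6,3)
river: ρ → (3,6,-5)
river: ρ → (-5,4,4)
closes: descent 1, river 4
min |a| on river = 3

3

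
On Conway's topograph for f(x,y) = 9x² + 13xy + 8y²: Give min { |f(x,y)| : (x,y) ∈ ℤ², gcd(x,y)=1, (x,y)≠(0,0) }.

translate: b→-5 (≡13 mod 18), so (9,13,8)→(9,-5,4)
flip: (9,-5,4)→(4,5,9)
translate: b→-3 (≡5 mod 8), so (4,5,9)→(4,-3,8)
reduced (well bottom): (4,-3,8) with a≤c, −a<b≤a
well minimum = a = 4

4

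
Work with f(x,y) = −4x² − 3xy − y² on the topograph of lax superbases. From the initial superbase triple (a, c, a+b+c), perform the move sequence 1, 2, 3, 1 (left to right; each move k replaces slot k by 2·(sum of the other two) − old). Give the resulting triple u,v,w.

start (-4,-1,-8) = (f(1,0),f(0,1),f(1,1))
replace slot 1: 2·((-1)+(-8)) − (-4) = -14 → (-14,-1,-8)
replace slot 2: 2·((-14)+(-8)) − (-1) = -43 → (-14,-43,-8)
replace slot 3: 2·((-14)+(-43)) − (-8) = -106 → (-14,-43,-106)
replace slot 1: 2·((-43)+(-106)) − (-14) = -284 → (-284,-43,-106)

-284,-43,-106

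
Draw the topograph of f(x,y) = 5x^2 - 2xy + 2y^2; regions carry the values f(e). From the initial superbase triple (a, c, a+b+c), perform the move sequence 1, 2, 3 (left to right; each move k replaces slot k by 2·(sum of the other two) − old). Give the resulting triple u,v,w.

start (5,2,5) = (f(1,0),f(0,1),f(1,1))
replace slot 1: 2·(2+5) − 5 = 9 → (9,2,5)
replace slot 2: 2·(9+5) − 2 = 26 → (9,26,5)
replace slot 3: 2·(9+26) − 5 = 65 → (9,26,65)

9,26,65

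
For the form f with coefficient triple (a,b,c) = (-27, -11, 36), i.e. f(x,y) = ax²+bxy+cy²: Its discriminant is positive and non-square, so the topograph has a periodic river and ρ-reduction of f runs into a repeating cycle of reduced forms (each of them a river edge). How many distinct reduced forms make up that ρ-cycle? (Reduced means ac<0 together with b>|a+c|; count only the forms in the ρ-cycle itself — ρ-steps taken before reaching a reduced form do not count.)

D = 4009, ⌊√D⌋ = 63
descent: ρ → (36,11,-27)  [lands on river]
river: ρ → (-27,43,20)
river: ρ → (20,37,-33)
river: ρ → (-33,29,24)
river: ρ → (24,19,-38)
river: ρ → (-38,57,5)
river: ρ → (5,63,-2)
river: ρ → (-2,61,36)
ρ-cycle length = 8 (tail of 1 descent step not counted)

8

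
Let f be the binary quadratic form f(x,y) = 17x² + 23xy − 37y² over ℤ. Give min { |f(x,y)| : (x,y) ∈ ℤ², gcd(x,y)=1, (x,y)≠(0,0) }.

river: ρ → (-37,51,3)
river: ρ → (3,51,-37)
river: ρ → (-37,23,17)
river: ρ → (17,45,-15)
river: ρ → (-15,45,17)
river: ρ → (17,23,-37)
closes: descent 0, river 6
min |a| on river = 3

3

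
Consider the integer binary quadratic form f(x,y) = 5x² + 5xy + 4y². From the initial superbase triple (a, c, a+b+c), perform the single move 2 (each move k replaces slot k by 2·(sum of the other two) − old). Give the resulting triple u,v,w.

start (5,4,14) = (f(1,0),f(0,1),f(1,1))
replace slot 2: 2·(5+14) − 4 = 34 → (5,34,14)

5,34,14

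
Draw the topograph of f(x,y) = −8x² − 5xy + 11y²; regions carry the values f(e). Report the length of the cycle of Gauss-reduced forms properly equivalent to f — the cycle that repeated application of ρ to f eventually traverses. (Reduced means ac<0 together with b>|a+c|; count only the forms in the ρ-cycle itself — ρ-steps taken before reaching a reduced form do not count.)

D = 377, ⌊√D⌋ = 19
descent: ρ → (11,5,-8)  [lands on river]
river: ρ → (-8,11,8)
river: ρ → (8,5,-11)
river: ρ → (-11,17,2)
river: ρ → (2,19,-2)
river: ρ → (-2,17,11)
ρ-cycle length = 6 (tail of 1 descent step not counted)

6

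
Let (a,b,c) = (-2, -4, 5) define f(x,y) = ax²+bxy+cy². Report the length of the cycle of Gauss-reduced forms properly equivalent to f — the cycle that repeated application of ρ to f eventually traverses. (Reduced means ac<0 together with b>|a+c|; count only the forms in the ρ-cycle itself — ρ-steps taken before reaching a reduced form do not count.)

D = 56, ⌊√D⌋ = 7
descent: ρ → (5,4,-2)  [lands on river]
river: ρ → (-2,4,5)
river: ρ → (5,6,-1)
river: ρ → (-1,6,5)
ρ-cycle length = 4 (tail of 1 descent step not counted)

4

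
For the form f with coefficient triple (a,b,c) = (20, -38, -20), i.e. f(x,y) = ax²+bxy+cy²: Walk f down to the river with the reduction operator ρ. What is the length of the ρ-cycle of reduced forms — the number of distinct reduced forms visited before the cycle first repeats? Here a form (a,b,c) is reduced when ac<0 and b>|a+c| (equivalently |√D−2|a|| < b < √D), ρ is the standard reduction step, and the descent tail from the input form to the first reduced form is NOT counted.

D = 3044, ⌊√D⌋ = 55
descent: ρ → (-20,38,20)  [lands on river]
river: ρ → (20,42,-16)
river: ρ → (-16,54,2)
river: ρ → (2,54,-16)
river: ρ → (-16,42,20)
river: ρ → (20,38,-20)
river: ρ → (-20,42,16)
river: ρ → (16,54,-2)
river: ρ → (-2,54,16)
river: ρ → (16,42,-20)
ρ-cycle length = 10 (tail of 1 descent step not counted)

10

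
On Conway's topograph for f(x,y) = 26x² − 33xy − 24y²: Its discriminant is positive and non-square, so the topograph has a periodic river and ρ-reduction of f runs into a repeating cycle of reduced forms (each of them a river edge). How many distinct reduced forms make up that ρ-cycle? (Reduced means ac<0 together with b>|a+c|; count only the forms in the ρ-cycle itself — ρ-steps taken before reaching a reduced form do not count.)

D = 3585, ⌊√D⌋ = 59
descent: ρ → (-24,33,26)  [lands on river]
river: ρ → (26,19,-31)
river: ρ → (-31,43,14)
river: ρ → (14,41,-34)
river: ρ → (-34,27,21)
river: ρ → (21,57,-4)
river: ρ → (-4,55,35)
river: ρ → (35,15,-24)
ρ-cycle length = 8 (tail of 1 descent step not counted)

8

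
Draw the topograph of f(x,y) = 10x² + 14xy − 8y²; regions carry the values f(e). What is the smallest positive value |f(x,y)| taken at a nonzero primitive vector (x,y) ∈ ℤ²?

river: ρ → (-8,18,6)
river: ρ → (6,18,-8)
river: ρ → (-8,14,10)
river: ρ → (10,6,-12)
river: ρ → (-12,18,4)
river: ρ → (4,22,-2)
river: ρ → (-2,22,4)
river: ρ → (4,18,-12)
river: ρ → (-12,6,10)
river: ρ → (10,14,-8)
closes: descent 0, river 10
min |a| on river = 2

2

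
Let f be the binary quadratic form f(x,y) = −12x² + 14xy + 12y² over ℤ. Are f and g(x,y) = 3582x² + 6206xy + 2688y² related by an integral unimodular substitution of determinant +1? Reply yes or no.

D₁ = 772, D₂ = 772
river cycle of f (length 30): (12, 10, -14), (-14, 18, 8), (8, 14, -18), (-18, 22, 4), (4, 26, -6), (-6, 22, 12), (12, 26, -2), (-2, 26, 12), (12, 22, -6), (-6, 26, 4), … (20 more)
river cycle of g (length 30): (12, 10, -14), (-14, 18, 8), (8, 14, -18), (-18, 22, 4), (4, 26, -6), (-6, 22, 12), (12, 26, -2), (-2, 26, 12), (12, 22, -6), (-6, 26, 4), … (20 more)
cycles coincide ⇒ equivalent

yes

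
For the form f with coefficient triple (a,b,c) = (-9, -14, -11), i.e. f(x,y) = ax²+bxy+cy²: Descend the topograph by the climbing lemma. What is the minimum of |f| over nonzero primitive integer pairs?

translate: b→-4 (≡14 mod 18), so (9,14,11)→(9,-4,6)
flip: (9,-4,6)→(6,4,9)
reduced (well bottom): (6,4,9) with a≤c, −a<b≤a
well minimum |f| = |-6| = 6 (negative-definite)

6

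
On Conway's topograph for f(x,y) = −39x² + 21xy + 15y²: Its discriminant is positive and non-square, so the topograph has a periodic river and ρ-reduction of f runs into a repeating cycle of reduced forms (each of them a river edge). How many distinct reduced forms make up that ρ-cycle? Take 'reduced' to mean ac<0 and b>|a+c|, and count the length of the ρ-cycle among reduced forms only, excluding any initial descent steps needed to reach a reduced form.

D = 2781, ⌊√D⌋ = 52
descent: ρ → (15,39,-21)  [lands on river]
river: ρ → (-21,45,9)
river: ρ → (9,45,-21)
river: ρ → (-21,39,15)
river: ρ → (15,51,-3)
river: ρ → (-3,51,15)
ρ-cycle length = 6 (tail of 1 descent step not counted)

6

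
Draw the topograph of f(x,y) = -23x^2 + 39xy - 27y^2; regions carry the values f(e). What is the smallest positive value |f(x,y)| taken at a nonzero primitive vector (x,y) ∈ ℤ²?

translate: b→7 (≡-39 mod 46), so (23,-39,27)→(23,7,11)
flip: (23,7,11)→(11,-7,23)
reduced (well bottom): (11,-7,23) with a≤c, −a<b≤a
well minimum |f| = |-11| = 11 (negative-definite)

11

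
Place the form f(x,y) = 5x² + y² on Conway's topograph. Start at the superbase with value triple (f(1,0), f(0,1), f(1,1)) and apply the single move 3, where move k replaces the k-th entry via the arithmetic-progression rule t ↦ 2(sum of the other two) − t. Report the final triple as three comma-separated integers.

start (5,1,6) = (f(1,0),f(0,1),f(1,1))
replace slot 3: 2·(5+1) − 6 = 6 → (5,1,6)

5,1,6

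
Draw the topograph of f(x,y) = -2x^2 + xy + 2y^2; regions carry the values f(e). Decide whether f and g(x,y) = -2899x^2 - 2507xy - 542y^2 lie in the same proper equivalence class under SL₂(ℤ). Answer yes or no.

D₁ = 17, D₂ = 17
river cycle of f (length 6): (2, 3, -1), (-1, 3, 2), (2, 1, -2), (-2, 3, 1), (1, 3, -2), (-2, 1, 2)
river cycle of g (length 6): (-2, 1, 2), (2, 3, -1), (-1, 3, 2), (2, 1, -2), (-2, 3, 1), (1, 3, -2)
cycles coincide ⇒ equivalent

yes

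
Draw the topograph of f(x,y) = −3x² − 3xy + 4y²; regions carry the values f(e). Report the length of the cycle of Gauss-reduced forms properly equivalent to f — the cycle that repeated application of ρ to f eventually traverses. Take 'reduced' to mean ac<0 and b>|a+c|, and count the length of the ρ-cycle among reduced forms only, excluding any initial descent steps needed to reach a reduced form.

D = 57, ⌊√D⌋ = 7
descent: ρ → (4,3,-3)  [lands on river]
river: ρ → (-3,3,4)
river: ρ → (4,5,-2)
river: ρ → (-2,7,1)
river: ρ → (1,7,-2)
river: ρ → (-2,5,4)
ρ-cycle length = 6 (tail of 1 descent step not counted)

6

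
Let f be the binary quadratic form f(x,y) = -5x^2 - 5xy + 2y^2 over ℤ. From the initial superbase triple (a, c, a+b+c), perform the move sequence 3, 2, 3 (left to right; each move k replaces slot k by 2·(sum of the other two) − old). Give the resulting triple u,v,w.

start (-5,2,-8) = (f(1,0),f(0,1),f(1,1))
replace slot 3: 2·((-5)+2) − (-8) = 2 → (-5,2,2)
replace slot 2: 2·((-5)+2) − 2 = -8 → (-5,-8,2)
replace slot 3: 2·((-5)+(-8)) − 2 = -28 → (-5,-8,-28)

-5,-8,-28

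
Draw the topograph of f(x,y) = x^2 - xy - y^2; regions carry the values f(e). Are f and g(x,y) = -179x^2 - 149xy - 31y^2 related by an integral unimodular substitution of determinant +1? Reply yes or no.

D₁ = 5, D₂ = 5
river cycle of f (length 2): (-1, 1, 1), (1, 1, -1)
river cycle of g (length 2): (-1, 1, 1), (1, 1, -1)
cycles coincide ⇒ equivalent

yes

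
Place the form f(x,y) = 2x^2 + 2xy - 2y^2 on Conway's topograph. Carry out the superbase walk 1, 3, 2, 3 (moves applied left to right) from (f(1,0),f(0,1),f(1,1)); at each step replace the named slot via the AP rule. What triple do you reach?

start (2,-2,2) = (f(1,0),f(0,1),f(1,1))
replace slot 1: 2·((-2)+2) − 2 = -2 → (-2,-2,2)
replace slot 3: 2·((-2)+(-2)) − 2 = -10 → (-2,-2,-10)
replace slot 2: 2·((-2)+(-10)) − (-2) = -22 → (-2,-22,-10)
replace slot 3: 2·((-2)+(-22)) − (-10) = -38 → (-2,-22,-38)

-2,-22,-38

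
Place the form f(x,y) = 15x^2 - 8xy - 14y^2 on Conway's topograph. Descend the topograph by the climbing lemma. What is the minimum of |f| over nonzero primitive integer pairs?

descent: ρ → (-14,8,15)  [lands on river]
river: ρ → (15,22,-7)
river: ρ → (-7,20,18)
river: ρ → (18,16,-9)
river: ρ → (-9,20,14)
river: ρ → (14,8,-15)
river: ρ → (-15,22,7)
river: ρ → (7,20,-18)
river: ρ → (-18,16,9)
river: ρ → (9,20,-14)
closes: descent 1, river 10
min |a| on river = 7

7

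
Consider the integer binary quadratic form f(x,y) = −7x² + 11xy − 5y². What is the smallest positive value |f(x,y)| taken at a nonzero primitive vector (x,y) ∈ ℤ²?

translate: b→3 (≡-11 mod 14), so (7,-11,5)→(7,3,1)
flip: (7,3,1)→(1,-3,7)
translate: b→1 (≡-3 mod 2), so (1,-3,7)→(1,1,5)
reduced (well bottom): (1,1,5) with a≤c, −a<b≤a
well minimum |f| = |-1| = 1 (negative-definite)

1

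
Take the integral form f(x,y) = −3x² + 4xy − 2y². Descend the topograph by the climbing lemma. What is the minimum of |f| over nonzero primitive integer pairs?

translate: b→2 (≡-4 mod 6), so (3,-4,2)→(3,2,1)
flip: (3,2,1)→(1,-2,3)
translate: b→0 (≡-2 mod 2), so (1,-2,3)→(1,0,2)
reduced (well bottom): (1,0,2) with a≤c, −a<b≤a
well minimum |f| = |-1| = 1 (negative-definite)

1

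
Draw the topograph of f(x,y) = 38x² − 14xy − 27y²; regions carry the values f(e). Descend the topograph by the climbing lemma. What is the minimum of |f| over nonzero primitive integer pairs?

descent: ρ → (-27,14,38)  [lands on river]
river: ρ → (38,62,-3)
river: ρ → (-3,64,17)
river: ρ → (17,38,-42)
river: ρ → (-42,46,13)
river: ρ → (13,58,-18)
river: ρ → (-18,50,25)
river: ρ → (25,50,-18)
river: ρ → (-18,58,13)
river: ρ → (13,46,-42)
river: ρ → (-42,38,17)
river: ρ → (17,64,-3)
river: ρ → (-3,62,38)
river: ρ → (38,14,-27)
river: ρ → (-27,40,25)
river: ρ → (25,60,-7)
river: ρ → (-7,52,57)
river: ρ → (57,62,-2)
river: ρ → (-2,62,57)
river: ρ → (57,52,-7)
river: ρ → (-7,60,25)
river: ρ → (25,40,-27)
closes: descent 1, river 22
min |a| on river = 2

2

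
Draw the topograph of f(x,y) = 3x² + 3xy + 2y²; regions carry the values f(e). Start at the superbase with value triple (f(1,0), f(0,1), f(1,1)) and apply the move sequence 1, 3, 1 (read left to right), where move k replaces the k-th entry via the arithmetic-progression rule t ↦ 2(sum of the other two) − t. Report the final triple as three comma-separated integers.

start (3,2,8) = (f(1,0),f(0,1),f(1,1))
replace slot 1: 2·(2+8) − 3 = 17 → (17,2,8)
replace slot 3: 2·(17+2) − 8 = 30 → (17,2,30)
replace slot 1: 2·(2+30) − 17 = 47 → (47,2,30)

47,2,30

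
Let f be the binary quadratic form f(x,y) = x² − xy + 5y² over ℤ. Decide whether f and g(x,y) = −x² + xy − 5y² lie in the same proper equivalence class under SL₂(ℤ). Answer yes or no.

D₁ = -19, D₂ = -19
f: translate: b→1 (≡-1 mod 2), so (1,-1,5)→(1,1,5)
f: reduced (well bottom): (1,1,5) with a≤c, −a<b≤a
g is negative-definite; reduce −g:
−g: translate: b→1 (≡-1 mod 2), so (1,-1,5)→(1,1,5)
−g: reduced (well bottom): (1,1,5) with a≤c, −a<b≤a
flip sign back: reduced form of g is (-1,-1,-5)
reduced forms (1, 1, 5) vs (-1, -1, -5) ⇒ inequivalent

no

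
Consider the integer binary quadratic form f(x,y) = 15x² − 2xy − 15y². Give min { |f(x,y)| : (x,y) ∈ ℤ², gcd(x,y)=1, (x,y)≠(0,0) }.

descent: ρ → (-15,2,15)  [lands on river]
river: ρ → (15,28,-2)
river: ρ → (-2,28,15)
river: ρ → (15,2,-15)
river: ρ → (-15,28,2)
river: ρ → (2,28,-15)
closes: descent 1, river 6
min |a| on river = 2

2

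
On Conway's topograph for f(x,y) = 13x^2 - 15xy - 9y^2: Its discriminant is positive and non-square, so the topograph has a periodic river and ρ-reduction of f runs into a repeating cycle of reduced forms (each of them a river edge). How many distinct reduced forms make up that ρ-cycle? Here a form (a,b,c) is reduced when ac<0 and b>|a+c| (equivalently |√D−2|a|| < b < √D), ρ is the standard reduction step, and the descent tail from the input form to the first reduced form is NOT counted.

D = 693, ⌊√D⌋ = 26
descent: ρ → (-9,15,13)  [lands on river]
river: ρ → (13,11,-11)
river: ρ → (-11,11,13)
river: ρ → (13,15,-9)
river: ρ → (-9,21,7)
river: ρ → (7,21,-9)
ρ-cycle length = 6 (tail of 1 descent step not counted)

6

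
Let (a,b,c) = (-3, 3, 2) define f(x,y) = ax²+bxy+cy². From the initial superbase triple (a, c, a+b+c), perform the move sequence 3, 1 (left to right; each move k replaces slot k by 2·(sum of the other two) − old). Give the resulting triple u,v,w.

start (-3,2,2) = (f(1,0),f(0,1),f(1,1))
replace slot 3: 2·((-3)+2) − 2 = -4 → (-3,2,-4)
replace slot 1: 2·(2+(-4)) − (-3) = -1 → (-1,2,-4)

-1,2,-4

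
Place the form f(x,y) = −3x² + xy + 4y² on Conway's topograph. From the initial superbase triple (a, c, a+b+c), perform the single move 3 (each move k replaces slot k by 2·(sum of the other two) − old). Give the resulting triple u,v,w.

start (-3,4,2) = (f(1,0),f(0,1),f(1,1))
replace slot 3: 2·((-3)+4) − 2 = 0 → (-3,4,0)

-3,4,0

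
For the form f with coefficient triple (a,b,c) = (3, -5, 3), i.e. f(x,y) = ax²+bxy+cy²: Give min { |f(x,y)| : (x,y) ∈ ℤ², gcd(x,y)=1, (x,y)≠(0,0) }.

translate: b→1 (≡-5 mod 6), so (3,-5,3)→(3,1,1)
flip: (3,1,1)→(1,-1,3)
translate: b→1 (≡-1 mod 2), so (1,-1,3)→(1,1,3)
reduced (well bottom): (1,1,3) with a≤c, −a<b≤a
well minimum = a = 1

1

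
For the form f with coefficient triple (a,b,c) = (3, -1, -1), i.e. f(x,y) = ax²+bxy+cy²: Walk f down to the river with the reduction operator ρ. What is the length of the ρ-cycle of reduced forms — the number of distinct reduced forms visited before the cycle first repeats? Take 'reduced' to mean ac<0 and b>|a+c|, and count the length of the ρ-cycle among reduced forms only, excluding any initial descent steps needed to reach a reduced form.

D = 13, ⌊√D⌋ = 3
descent: ρ → (-1,3,1)  [lands on river]
river: ρ → (1,3,-1)
ρ-cycle length = 2 (tail of 1 descent step not counted)

2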